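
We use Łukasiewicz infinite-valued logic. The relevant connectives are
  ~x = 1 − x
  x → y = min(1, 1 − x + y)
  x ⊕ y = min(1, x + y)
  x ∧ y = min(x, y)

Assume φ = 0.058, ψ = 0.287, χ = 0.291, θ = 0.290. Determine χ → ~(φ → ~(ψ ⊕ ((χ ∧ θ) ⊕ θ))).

0.709

χ ∧ θ = min(0.291, 0.290) = 0.290
(χ ∧ θ) ⊕ θ = min(1, 0.290 + 0.290) = min(1, 0.580) = 0.580
ψ ⊕ ((χ ∧ θ) ⊕ θ) = min(1, 0.287 + 0.580) = min(1, 0.867) = 0.867
~(ψ ⊕ ((χ ∧ θ) ⊕ θ)) = 1 − 0.867 = 0.133
φ → ~(ψ ⊕ ((χ ∧ θ) ⊕ θ)) = min(1, 1 − 0.058 + 0.133) = min(1, 1.075) = 1.000
~(φ → ~(ψ ⊕ ((χ ∧ θ) ⊕ θ))) = 1 − 1.000 = 0.000
χ → ~(φ → ~(ψ ⊕ ((χ ∧ θ) ⊕ θ))) = min(1, 1 − 0.291 + 0.000) = min(1, 0.709) = 0.709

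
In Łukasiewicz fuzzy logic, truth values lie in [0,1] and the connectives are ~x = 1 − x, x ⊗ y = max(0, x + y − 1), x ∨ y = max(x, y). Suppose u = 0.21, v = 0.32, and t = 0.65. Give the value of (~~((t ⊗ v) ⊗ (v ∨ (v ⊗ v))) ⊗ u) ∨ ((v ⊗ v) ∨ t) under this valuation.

0.65

t ⊗ v = max(0, 0.65 + 0.32 − 1) = max(0, -0.03) = 0.00
v ⊗ v = max(0, 0.32 + 0.32 − 1) = max(0, -0.36) = 0.00
v ∨ (v ⊗ v) = max(0.32, 0.00) = 0.32
(t ⊗ v) ⊗ (v ∨ (v ⊗ v)) = max(0, 0.00 + 0.32 − 1) = max(0, -0.68) = 0.00
~((t ⊗ v) ⊗ (v ∨ (v ⊗ v))) = 1 − 0.00 = 1.00
~~((t ⊗ v) ⊗ (v ∨ (v ⊗ v))) = 1 − 1.00 = 0.00
~~((t ⊗ v) ⊗ (v ∨ (v ⊗ v))) ⊗ u = max(0, 0.00 + 0.21 − 1) = max(0, -0.79) = 0.00
(v ⊗ v) ∨ t = max(0.00, 0.65) = 0.65
(~~((t ⊗ v) ⊗ (v ∨ (v ⊗ v))) ⊗ u) ∨ ((v ⊗ v) ∨ t) = max(0.00, 0.65) = 0.65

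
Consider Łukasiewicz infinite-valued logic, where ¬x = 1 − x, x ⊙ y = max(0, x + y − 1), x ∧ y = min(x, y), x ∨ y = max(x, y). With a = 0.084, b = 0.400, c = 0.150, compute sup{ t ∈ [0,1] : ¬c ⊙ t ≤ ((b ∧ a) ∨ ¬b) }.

¬c = 1 − 0.150 = 0.850
So the left factor is ¬c = 0.850.
b ∧ a = min(0.400, 0.084) = 0.084
¬b = 1 − 0.400 = 0.600
(b ∧ a) ∨ ¬b = max(0.084, 0.600) = 0.600
So the right-hand bound is (b ∧ a) ∨ ¬b = 0.600.
The residuum of the Łukasiewicz t-norm gives the supremum: min(1, 1 − 0.850 + 0.600).
1 − 0.850 + 0.600 = 0.750, so t = min(1, 0.750) = 0.750.
Check: 0.850 ⊙ 0.750 = max(0, 0.600) = 0.600 ≤ 0.600.

0.750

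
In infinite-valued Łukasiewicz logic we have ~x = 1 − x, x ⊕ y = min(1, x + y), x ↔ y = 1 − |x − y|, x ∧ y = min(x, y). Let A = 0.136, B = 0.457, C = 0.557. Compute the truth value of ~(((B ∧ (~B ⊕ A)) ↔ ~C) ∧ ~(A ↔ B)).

~B = 1 − 0.457 = 0.543
~B ⊕ A = min(1, 0.543 + 0.136) = min(1, 0.679) = 0.679
B ∧ (~B ⊕ A) = min(0.457, 0.679) = 0.457
~C = 1 − 0.557 = 0.443
(B ∧ (~B ⊕ A)) ↔ ~C = 1 − |0.457 − 0.443| = 1 − 0.014 = 0.986
A ↔ B = 1 − |0.136 − 0.457| = 1 − 0.321 = 0.679
~(A ↔ B) = 1 − 0.679 = 0.321
((B ∧ (~B ⊕ A)) ↔ ~C) ∧ ~(A ↔ B) = min(0.986, 0.321) = 0.321
~(((B ∧ (~B ⊕ A)) ↔ ~C) ∧ ~(A ↔ B)) = 1 − 0.321 = 0.679

0.679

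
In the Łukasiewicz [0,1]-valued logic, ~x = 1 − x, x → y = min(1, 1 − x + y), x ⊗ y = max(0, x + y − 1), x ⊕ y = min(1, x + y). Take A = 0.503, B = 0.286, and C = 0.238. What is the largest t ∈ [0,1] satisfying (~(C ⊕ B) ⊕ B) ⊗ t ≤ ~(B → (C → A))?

0.238

C ⊕ B = min(1, 0.238 + 0.286) = min(1, 0.524) = 0.524
~(C ⊕ B) = 1 − 0.524 = 0.476
~(C ⊕ B) ⊕ B = min(1, 0.476 + 0.286) = min(1, 0.762) = 0.762
So the left factor is ~(C ⊕ B) ⊕ B = 0.762.
C → A = min(1, 1 − 0.238 + 0.503) = min(1, 1.265) = 1.000
B → (C → A) = min(1, 1 − 0.286 + 1.000) = min(1, 1.714) = 1.000
~(B → (C → A)) = 1 − 1.000 = 0.000
So the right-hand bound is ~(B → (C → A)) = 0.000.
The residuum of the Łukasiewicz t-norm gives the supremum: min(1, 1 − 0.762 + 0.000).
1 − 0.762 + 0.000 = 0.238, so t = min(1, 0.238) = 0.238.
Check: 0.762 ⊗ 0.238 = max(0, 0.000) = 0.000 ≤ 0.000.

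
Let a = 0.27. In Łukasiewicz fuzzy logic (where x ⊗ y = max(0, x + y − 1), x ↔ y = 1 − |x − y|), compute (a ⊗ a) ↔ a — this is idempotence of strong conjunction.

a ⊗ a = max(0, 0.27 + 0.27 − 1) = max(0, -0.46) = 0.00
(a ⊗ a) ↔ a = 1 − |0.00 − 0.27| = 1 − 0.27 = 0.73
(The value 0.73 < 1 shows this instance is not satisfied; fails in Ł∞ since a ⊗ a = max(0, 2a−1) ≠ a in general.)

0.73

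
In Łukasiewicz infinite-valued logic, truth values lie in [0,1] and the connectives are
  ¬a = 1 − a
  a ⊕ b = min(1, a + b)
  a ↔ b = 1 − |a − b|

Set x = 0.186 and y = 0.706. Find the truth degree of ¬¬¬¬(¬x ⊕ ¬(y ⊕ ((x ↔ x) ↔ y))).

¬x = 1 − 0.186 = 0.814
x ↔ x = 1 − |0.186 − 0.186| = 1 − 0.000 = 1.000
(x ↔ x) ↔ y = 1 − |1.000 − 0.706| = 1 − 0.294 = 0.706
y ⊕ ((x ↔ x) ↔ y) = min(1, 0.706 + 0.706) = min(1, 1.412) = 1.000
¬(y ⊕ ((x ↔ x) ↔ y)) = 1 − 1.000 = 0.000
¬x ⊕ ¬(y ⊕ ((x ↔ x) ↔ y)) = min(1, 0.814 + 0.000) = min(1, 0.814) = 0.814
¬(¬x ⊕ ¬(y ⊕ ((x ↔ x) ↔ y))) = 1 − 0.814 = 0.186
¬¬(¬x ⊕ ¬(y ⊕ ((x ↔ x) ↔ y))) = 1 − 0.186 = 0.814
¬¬¬(¬x ⊕ ¬(y ⊕ ((x ↔ x) ↔ y))) = 1 − 0.814 = 0.186
¬¬¬¬(¬x ⊕ ¬(y ⊕ ((x ↔ x) ↔ y))) = 1 − 0.186 = 0.814

0.814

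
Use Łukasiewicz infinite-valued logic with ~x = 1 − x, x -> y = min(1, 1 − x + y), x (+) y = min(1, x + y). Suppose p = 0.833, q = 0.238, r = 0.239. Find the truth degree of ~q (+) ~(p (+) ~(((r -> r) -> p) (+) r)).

0.929

~q = 1 − 0.238 = 0.762
r -> r = min(1, 1 − 0.239 + 0.239) = min(1, 1.000) = 1.000
(r -> r) -> p = min(1, 1 − 1.000 + 0.833) = min(1, 0.833) = 0.833
((r -> r) -> p) (+) r = min(1, 0.833 + 0.239) = min(1, 1.072) = 1.000
~(((r -> r) -> p) (+) r) = 1 − 1.000 = 0.000
p (+) ~(((r -> r) -> p) (+) r) = min(1, 0.833 + 0.000) = min(1, 0.833) = 0.833
~(p (+) ~(((r -> r) -> p) (+) r)) = 1 − 0.833 = 0.167
~q (+) ~(p (+) ~(((r -> r) -> p) (+) r)) = min(1, 0.762 + 0.167) = min(1, 0.929) = 0.929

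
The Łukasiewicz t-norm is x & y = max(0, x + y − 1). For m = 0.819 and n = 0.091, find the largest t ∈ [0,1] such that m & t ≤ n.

0.272

The residuum of the Łukasiewicz t-norm gives the supremum: min(1, 1 − 0.819 + 0.091).
1 − 0.819 + 0.091 = 0.272, so t = min(1, 0.272) = 0.272.
Check: 0.819 & 0.272 = max(0, 0.091) = 0.091 ≤ 0.091.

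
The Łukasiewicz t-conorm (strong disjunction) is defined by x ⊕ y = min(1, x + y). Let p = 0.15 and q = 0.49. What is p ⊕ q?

0.64

p ⊕ q = min(1, 0.15 + 0.49) = min(1, 0.64) = 0.64
For comparison, the Gödel t-conorm max(x, y) would give 0.49.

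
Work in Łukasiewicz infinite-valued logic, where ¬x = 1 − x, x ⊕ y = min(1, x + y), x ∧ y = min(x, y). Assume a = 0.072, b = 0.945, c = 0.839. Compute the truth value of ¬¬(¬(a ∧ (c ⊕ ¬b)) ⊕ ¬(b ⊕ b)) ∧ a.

0.072

¬b = 1 − 0.945 = 0.055
c ⊕ ¬b = min(1, 0.839 + 0.055) = min(1, 0.894) = 0.894
a ∧ (c ⊕ ¬b) = min(0.072, 0.894) = 0.072
¬(a ∧ (c ⊕ ¬b)) = 1 − 0.072 = 0.928
b ⊕ b = min(1, 0.945 + 0.945) = min(1, 1.890) = 1.000
¬(b ⊕ b) = 1 − 1.000 = 0.000
¬(a ∧ (c ⊕ ¬b)) ⊕ ¬(b ⊕ b) = min(1, 0.928 + 0.000) = min(1, 0.928) = 0.928
¬(¬(a ∧ (c ⊕ ¬b)) ⊕ ¬(b ⊕ b)) = 1 − 0.928 = 0.072
¬¬(¬(a ∧ (c ⊕ ¬b)) ⊕ ¬(b ⊕ b)) = 1 − 0.072 = 0.928
¬¬(¬(a ∧ (c ⊕ ¬b)) ⊕ ¬(b ⊕ b)) ∧ a = min(0.928, 0.072) = 0.072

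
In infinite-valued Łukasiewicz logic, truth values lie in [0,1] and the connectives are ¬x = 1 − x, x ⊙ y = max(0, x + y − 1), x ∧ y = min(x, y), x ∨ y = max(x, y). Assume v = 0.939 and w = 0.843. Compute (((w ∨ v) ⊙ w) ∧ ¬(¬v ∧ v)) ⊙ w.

w ∨ v = max(0.843, 0.939) = 0.939
(w ∨ v) ⊙ w = max(0, 0.939 + 0.843 − 1) = max(0, 0.782) = 0.782
¬v = 1 − 0.939 = 0.061
¬v ∧ v = min(0.061, 0.939) = 0.061
¬(¬v ∧ v) = 1 − 0.061 = 0.939
((w ∨ v) ⊙ w) ∧ ¬(¬v ∧ v) = min(0.782, 0.939) = 0.782
(((w ∨ v) ⊙ w) ∧ ¬(¬v ∧ v)) ⊙ w = max(0, 0.782 + 0.843 − 1) = max(0, 0.625) = 0.625

0.625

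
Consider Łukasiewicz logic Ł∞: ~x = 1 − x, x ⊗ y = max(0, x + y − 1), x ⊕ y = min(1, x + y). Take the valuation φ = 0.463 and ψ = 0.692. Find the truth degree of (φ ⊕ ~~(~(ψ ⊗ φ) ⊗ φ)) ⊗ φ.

0.234

ψ ⊗ φ = max(0, 0.692 + 0.463 − 1) = max(0, 0.155) = 0.155
~(ψ ⊗ φ) = 1 − 0.155 = 0.845
~(ψ ⊗ φ) ⊗ φ = max(0, 0.845 + 0.463 − 1) = max(0, 0.308) = 0.308
~(~(ψ ⊗ φ) ⊗ φ) = 1 − 0.308 = 0.692
~~(~(ψ ⊗ φ) ⊗ φ) = 1 − 0.692 = 0.308
φ ⊕ ~~(~(ψ ⊗ φ) ⊗ φ) = min(1, 0.463 + 0.308) = min(1, 0.771) = 0.771
(φ ⊕ ~~(~(ψ ⊗ φ) ⊗ φ)) ⊗ φ = max(0, 0.771 + 0.463 − 1) = max(0, 0.234) = 0.234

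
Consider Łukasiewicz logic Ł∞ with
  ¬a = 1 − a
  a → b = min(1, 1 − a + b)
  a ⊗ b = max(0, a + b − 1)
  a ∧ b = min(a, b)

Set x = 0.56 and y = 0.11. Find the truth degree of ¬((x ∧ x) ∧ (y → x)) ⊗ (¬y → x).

0.11

x ∧ x = min(0.56, 0.56) = 0.56
y → x = min(1, 1 − 0.11 + 0.56) = min(1, 1.45) = 1.00
(x ∧ x) ∧ (y → x) = min(0.56, 1.00) = 0.56
¬((x ∧ x) ∧ (y → x)) = 1 − 0.56 = 0.44
¬y = 1 − 0.11 = 0.89
¬y → x = min(1, 1 − 0.89 + 0.56) = min(1, 0.67) = 0.67
¬((x ∧ x) ∧ (y → x)) ⊗ (¬y → x) = max(0, 0.44 + 0.67 − 1) = max(0, 0.11) = 0.11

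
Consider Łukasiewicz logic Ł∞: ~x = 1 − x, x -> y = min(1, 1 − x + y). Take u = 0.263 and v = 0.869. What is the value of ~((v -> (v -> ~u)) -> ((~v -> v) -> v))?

0.130

~u = 1 − 0.263 = 0.737
v -> ~u = min(1, 1 − 0.869 + 0.737) = min(1, 0.868) = 0.868
v -> (v -> ~u) = min(1, 1 − 0.869 + 0.868) = min(1, 0.999) = 0.999
~v = 1 − 0.869 = 0.131
~v -> v = min(1, 1 − 0.131 + 0.869) = min(1, 1.738) = 1.000
(~v -> v) -> v = min(1, 1 − 1.000 + 0.869) = min(1, 0.869) = 0.869
(v -> (v -> ~u)) -> ((~v -> v) -> v) = min(1, 1 − 0.999 + 0.869) = min(1, 0.870) = 0.870
~((v -> (v -> ~u)) -> ((~v -> v) -> v)) = 1 − 0.870 = 0.130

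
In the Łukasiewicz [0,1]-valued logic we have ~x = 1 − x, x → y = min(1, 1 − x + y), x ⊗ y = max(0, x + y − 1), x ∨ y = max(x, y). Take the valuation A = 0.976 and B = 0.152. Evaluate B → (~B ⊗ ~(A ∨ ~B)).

0.848

~B = 1 − 0.152 = 0.848
A ∨ ~B = max(0.976, 0.848) = 0.976
~(A ∨ ~B) = 1 − 0.976 = 0.024
~B ⊗ ~(A ∨ ~B) = max(0, 0.848 + 0.024 − 1) = max(0, -0.128) = 0.000
B → (~B ⊗ ~(A ∨ ~B)) = min(1, 1 − 0.152 + 0.000) = min(1, 0.848) = 0.848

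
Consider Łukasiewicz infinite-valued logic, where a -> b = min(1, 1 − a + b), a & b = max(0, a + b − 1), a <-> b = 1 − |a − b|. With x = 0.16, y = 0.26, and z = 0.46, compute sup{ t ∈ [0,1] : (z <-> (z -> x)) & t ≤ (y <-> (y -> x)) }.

z -> x = min(1, 1 − 0.46 + 0.16) = min(1, 0.70) = 0.70
z <-> (z -> x) = 1 − |0.46 − 0.70| = 1 − 0.24 = 0.76
So the left factor is z <-> (z -> x) = 0.76.
y -> x = min(1, 1 − 0.26 + 0.16) = min(1, 0.90) = 0.90
y <-> (y -> x) = 1 − |0.26 − 0.90| = 1 − 0.64 = 0.36
So the right-hand bound is y <-> (y -> x) = 0.36.
The residuum of the Łukasiewicz t-norm gives the supremum: min(1, 1 − 0.76 + 0.36).
1 − 0.76 + 0.36 = 0.60, so t = min(1, 0.60) = 0.60.
Check: 0.76 & 0.60 = max(0, 0.36) = 0.36 ≤ 0.36.

0.60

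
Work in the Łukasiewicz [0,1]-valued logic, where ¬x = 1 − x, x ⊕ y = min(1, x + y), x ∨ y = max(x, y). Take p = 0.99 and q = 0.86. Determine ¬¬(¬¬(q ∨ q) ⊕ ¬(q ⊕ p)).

0.86

q ∨ q = max(0.86, 0.86) = 0.86
¬(q ∨ q) = 1 − 0.86 = 0.14
¬¬(q ∨ q) = 1 − 0.14 = 0.86
q ⊕ p = min(1, 0.86 + 0.99) = min(1, 1.85) = 1.00
¬(q ⊕ p) = 1 − 1.00 = 0.00
¬¬(q ∨ q) ⊕ ¬(q ⊕ p) = min(1, 0.86 + 0.00) = min(1, 0.86) = 0.86
¬(¬¬(q ∨ q) ⊕ ¬(q ⊕ p)) = 1 − 0.86 = 0.14
¬¬(¬¬(q ∨ q) ⊕ ¬(q ⊕ p)) = 1 − 0.14 = 0.86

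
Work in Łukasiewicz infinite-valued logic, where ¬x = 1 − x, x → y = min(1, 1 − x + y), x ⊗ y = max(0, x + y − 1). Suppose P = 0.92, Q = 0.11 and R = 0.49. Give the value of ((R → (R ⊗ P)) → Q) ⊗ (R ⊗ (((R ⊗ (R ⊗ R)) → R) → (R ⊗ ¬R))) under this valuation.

R ⊗ P = max(0, 0.49 + 0.92 − 1) = max(0, 0.41) = 0.41
R → (R ⊗ P) = min(1, 1 − 0.49 + 0.41) = min(1, 0.92) = 0.92
(R → (R ⊗ P)) → Q = min(1, 1 − 0.92 + 0.11) = min(1, 0.19) = 0.19
R ⊗ R = max(0, 0.49 + 0.49 − 1) = max(0, -0.02) = 0.00
R ⊗ (R ⊗ R) = max(0, 0.49 + 0.00 − 1) = max(0, -0.51) = 0.00
(R ⊗ (R ⊗ R)) → R = min(1, 1 − 0.00 + 0.49) = min(1, 1.49) = 1.00
¬R = 1 − 0.49 = 0.51
R ⊗ ¬R = max(0, 0.49 + 0.51 − 1) = max(0, 0.00) = 0.00
((R ⊗ (R ⊗ R)) → R) → (R ⊗ ¬R) = min(1, 1 − 1.00 + 0.00) = min(1, 0.00) = 0.00
R ⊗ (((R ⊗ (R ⊗ R)) → R) → (R ⊗ ¬R)) = max(0, 0.49 + 0.00 − 1) = max(0, -0.51) = 0.00
((R → (R ⊗ P)) → Q) ⊗ (R ⊗ (((R ⊗ (R ⊗ R)) → R) → (R ⊗ ¬R))) = max(0, 0.19 + 0.00 − 1) = max(0, -0.81) = 0.00

0.00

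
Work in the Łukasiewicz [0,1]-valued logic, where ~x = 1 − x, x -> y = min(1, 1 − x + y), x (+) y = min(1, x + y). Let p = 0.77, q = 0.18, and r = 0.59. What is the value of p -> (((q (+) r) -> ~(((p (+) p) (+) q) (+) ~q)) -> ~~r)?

q (+) r = min(1, 0.18 + 0.59) = min(1, 0.77) = 0.77
p (+) p = min(1, 0.77 + 0.77) = min(1, 1.54) = 1.00
(p (+) p) (+) q = min(1, 1.00 + 0.18) = min(1, 1.18) = 1.00
~q = 1 − 0.18 = 0.82
((p (+) p) (+) q) (+) ~q = min(1, 1.00 + 0.82) = min(1, 1.82) = 1.00
~(((p (+) p) (+) q) (+) ~q) = 1 − 1.00 = 0.00
(q (+) r) -> ~(((p (+) p) (+) q) (+) ~q) = min(1, 1 − 0.77 + 0.00) = min(1, 0.23) = 0.23
~r = 1 − 0.59 = 0.41
~~r = 1 − 0.41 = 0.59
((q (+) r) -> ~(((p (+) p) (+) q) (+) ~q)) -> ~~r = min(1, 1 − 0.23 + 0.59) = min(1, 1.36) = 1.00
p -> (((q (+) r) -> ~(((p (+) p) (+) q) (+) ~q)) -> ~~r) = min(1, 1 − 0.77 + 1.00) = min(1, 1.23) = 1.00

1.00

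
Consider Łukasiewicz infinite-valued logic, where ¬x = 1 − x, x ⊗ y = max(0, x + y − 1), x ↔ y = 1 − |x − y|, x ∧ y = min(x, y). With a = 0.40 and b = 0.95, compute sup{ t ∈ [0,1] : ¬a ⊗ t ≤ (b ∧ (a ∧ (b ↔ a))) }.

¬a = 1 − 0.40 = 0.60
So the left factor is ¬a = 0.60.
b ↔ a = 1 − |0.95 − 0.40| = 1 − 0.55 = 0.45
a ∧ (b ↔ a) = min(0.40, 0.45) = 0.40
b ∧ (a ∧ (b ↔ a)) = min(0.95, 0.40) = 0.40
So the right-hand bound is b ∧ (a ∧ (b ↔ a)) = 0.40.
The residuum of the Łukasiewicz t-norm gives the supremum: min(1, 1 − 0.60 + 0.40).
1 − 0.60 + 0.40 = 0.80, so t = min(1, 0.80) = 0.80.
Check: 0.60 ⊗ 0.80 = max(0, 0.40) = 0.40 ≤ 0.40.

0.80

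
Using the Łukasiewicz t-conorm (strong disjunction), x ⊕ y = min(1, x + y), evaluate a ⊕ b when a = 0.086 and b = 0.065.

0.151

a ⊕ b = min(1, 0.086 + 0.065) = min(1, 0.151) = 0.151
For comparison, the Gödel t-conorm max(x, y) would give 0.086.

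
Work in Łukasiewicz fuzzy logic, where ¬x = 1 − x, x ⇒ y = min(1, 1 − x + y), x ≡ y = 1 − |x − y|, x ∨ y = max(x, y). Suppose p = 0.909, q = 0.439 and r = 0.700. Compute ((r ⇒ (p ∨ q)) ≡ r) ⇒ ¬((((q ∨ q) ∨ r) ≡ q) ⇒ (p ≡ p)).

p ∨ q = max(0.909, 0.439) = 0.909
r ⇒ (p ∨ q) = min(1, 1 − 0.700 + 0.909) = min(1, 1.209) = 1.000
(r ⇒ (p ∨ q)) ≡ r = 1 − |1.000 − 0.700| = 1 − 0.300 = 0.700
q ∨ q = max(0.439, 0.439) = 0.439
(q ∨ q) ∨ r = max(0.439, 0.700) = 0.700
((q ∨ q) ∨ r) ≡ q = 1 − |0.700 − 0.439| = 1 − 0.261 = 0.739
p ≡ p = 1 − |0.909 − 0.909| = 1 − 0.000 = 1.000
(((q ∨ q) ∨ r) ≡ q) ⇒ (p ≡ p) = min(1, 1 − 0.739 + 1.000) = min(1, 1.261) = 1.000
¬((((q ∨ q) ∨ r) ≡ q) ⇒ (p ≡ p)) = 1 − 1.000 = 0.000
((r ⇒ (p ∨ q)) ≡ r) ⇒ ¬((((q ∨ q) ∨ r) ≡ q) ⇒ (p ≡ p)) = min(1, 1 − 0.700 + 0.000) = min(1, 0.300) = 0.300

0.300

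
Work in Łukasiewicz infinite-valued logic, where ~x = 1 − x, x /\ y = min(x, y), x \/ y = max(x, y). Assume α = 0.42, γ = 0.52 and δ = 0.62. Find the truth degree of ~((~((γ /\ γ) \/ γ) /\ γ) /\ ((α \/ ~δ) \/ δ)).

0.52

γ /\ γ = min(0.52, 0.52) = 0.52
(γ /\ γ) \/ γ = max(0.52, 0.52) = 0.52
~((γ /\ γ) \/ γ) = 1 − 0.52 = 0.48
~((γ /\ γ) \/ γ) /\ γ = min(0.48, 0.52) = 0.48
~δ = 1 − 0.62 = 0.38
α \/ ~δ = max(0.42, 0.38) = 0.42
(α \/ ~δ) \/ δ = max(0.42, 0.62) = 0.62
(~((γ /\ γ) \/ γ) /\ γ) /\ ((α \/ ~δ) \/ δ) = min(0.48, 0.62) = 0.48
~((~((γ /\ γ) \/ γ) /\ γ) /\ ((α \/ ~δ) \/ δ)) = 1 − 0.48 = 0.52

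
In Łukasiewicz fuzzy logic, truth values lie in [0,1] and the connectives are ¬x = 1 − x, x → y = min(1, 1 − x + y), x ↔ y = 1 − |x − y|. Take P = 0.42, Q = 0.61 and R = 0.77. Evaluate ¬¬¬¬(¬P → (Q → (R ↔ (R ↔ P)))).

¬P = 1 − 0.42 = 0.58
R ↔ P = 1 − |0.77 − 0.42| = 1 − 0.35 = 0.65
R ↔ (R ↔ P) = 1 − |0.77 − 0.65| = 1 − 0.12 = 0.88
Q → (R ↔ (R ↔ P)) = min(1, 1 − 0.61 + 0.88) = min(1, 1.27) = 1.00
¬P → (Q → (R ↔ (R ↔ P))) = min(1, 1 − 0.58 + 1.00) = min(1, 1.42) = 1.00
¬(¬P → (Q → (R ↔ (R ↔ P)))) = 1 − 1.00 = 0.00
¬¬(¬P → (Q → (R ↔ (R ↔ P)))) = 1 − 0.00 = 1.00
¬¬¬(¬P → (Q → (R ↔ (R ↔ P)))) = 1 − 1.00 = 0.00
¬¬¬¬(¬P → (Q → (R ↔ (R ↔ P)))) = 1 − 0.00 = 1.00

1.00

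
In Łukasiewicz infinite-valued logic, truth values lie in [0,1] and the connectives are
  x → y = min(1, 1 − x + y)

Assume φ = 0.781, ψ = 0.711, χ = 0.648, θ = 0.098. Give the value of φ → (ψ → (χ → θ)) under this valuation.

χ → θ = min(1, 1 − 0.648 + 0.098) = min(1, 0.450) = 0.450
ψ → (χ → θ) = min(1, 1 − 0.711 + 0.450) = min(1, 0.739) = 0.739
φ → (ψ → (χ → θ)) = min(1, 1 − 0.781 + 0.739) = min(1, 0.958) = 0.958

0.958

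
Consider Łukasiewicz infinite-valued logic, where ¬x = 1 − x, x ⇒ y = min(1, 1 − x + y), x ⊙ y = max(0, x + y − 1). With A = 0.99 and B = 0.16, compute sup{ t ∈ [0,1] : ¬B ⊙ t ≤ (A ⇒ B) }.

¬B = 1 − 0.16 = 0.84
So the left factor is ¬B = 0.84.
A ⇒ B = min(1, 1 − 0.99 + 0.16) = min(1, 0.17) = 0.17
So the right-hand bound is A ⇒ B = 0.17.
The residuum of the Łukasiewicz t-norm gives the supremum: min(1, 1 − 0.84 + 0.17).
1 − 0.84 + 0.17 = 0.33, so t = min(1, 0.33) = 0.33.
Check: 0.84 ⊙ 0.33 = max(0, 0.17) = 0.17 ≤ 0.17.

0.33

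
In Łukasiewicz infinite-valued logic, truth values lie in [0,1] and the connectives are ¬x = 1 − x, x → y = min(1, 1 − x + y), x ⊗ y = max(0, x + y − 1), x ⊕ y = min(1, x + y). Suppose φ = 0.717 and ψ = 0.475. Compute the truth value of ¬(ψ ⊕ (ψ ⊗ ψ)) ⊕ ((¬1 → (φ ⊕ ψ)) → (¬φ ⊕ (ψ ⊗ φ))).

ψ ⊗ ψ = max(0, 0.475 + 0.475 − 1) = max(0, -0.050) = 0.000
ψ ⊕ (ψ ⊗ ψ) = min(1, 0.475 + 0.000) = min(1, 0.475) = 0.475
¬(ψ ⊕ (ψ ⊗ ψ)) = 1 − 0.475 = 0.525
¬1 = 1 − 1.000 = 0.000
φ ⊕ ψ = min(1, 0.717 + 0.475) = min(1, 1.192) = 1.000
¬1 → (φ ⊕ ψ) = min(1, 1 − 0.000 + 1.000) = min(1, 2.000) = 1.000
¬φ = 1 − 0.717 = 0.283
ψ ⊗ φ = max(0, 0.475 + 0.717 − 1) = max(0, 0.192) = 0.192
¬φ ⊕ (ψ ⊗ φ) = min(1, 0.283 + 0.192) = min(1, 0.475) = 0.475
(¬1 → (φ ⊕ ψ)) → (¬φ ⊕ (ψ ⊗ φ)) = min(1, 1 − 1.000 + 0.475) = min(1, 0.475) = 0.475
¬(ψ ⊕ (ψ ⊗ ψ)) ⊕ ((¬1 → (φ ⊕ ψ)) → (¬φ ⊕ (ψ ⊗ φ))) = min(1, 0.525 + 0.475) = min(1, 1.000) = 1.000

1.000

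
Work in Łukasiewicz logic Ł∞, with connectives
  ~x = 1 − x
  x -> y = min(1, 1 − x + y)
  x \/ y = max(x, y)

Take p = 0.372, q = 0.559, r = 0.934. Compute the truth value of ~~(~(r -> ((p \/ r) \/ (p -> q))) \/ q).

0.559

p \/ r = max(0.372, 0.934) = 0.934
p -> q = min(1, 1 − 0.372 + 0.559) = min(1, 1.187) = 1.000
(p \/ r) \/ (p -> q) = max(0.934, 1.000) = 1.000
r -> ((p \/ r) \/ (p -> q)) = min(1, 1 − 0.934 + 1.000) = min(1, 1.066) = 1.000
~(r -> ((p \/ r) \/ (p -> q))) = 1 − 1.000 = 0.000
~(r -> ((p \/ r) \/ (p -> q))) \/ q = max(0.000, 0.559) = 0.559
~(~(r -> ((p \/ r) \/ (p -> q))) \/ q) = 1 − 0.559 = 0.441
~~(~(r -> ((p \/ r) \/ (p -> q))) \/ q) = 1 − 0.441 = 0.559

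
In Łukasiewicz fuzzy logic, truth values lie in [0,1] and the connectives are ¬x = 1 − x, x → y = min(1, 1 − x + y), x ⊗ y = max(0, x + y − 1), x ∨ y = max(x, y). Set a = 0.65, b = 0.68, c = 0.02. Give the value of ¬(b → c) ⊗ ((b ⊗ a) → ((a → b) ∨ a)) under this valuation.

0.66

b → c = min(1, 1 − 0.68 + 0.02) = min(1, 0.34) = 0.34
¬(b → c) = 1 − 0.34 = 0.66
b ⊗ a = max(0, 0.68 + 0.65 − 1) = max(0, 0.33) = 0.33
a → b = min(1, 1 − 0.65 + 0.68) = min(1, 1.03) = 1.00
(a → b) ∨ a = max(1.00, 0.65) = 1.00
(b ⊗ a) → ((a → b) ∨ a) = min(1, 1 − 0.33 + 1.00) = min(1, 1.67) = 1.00
¬(b → c) ⊗ ((b ⊗ a) → ((a → b) ∨ a)) = max(0, 0.66 + 1.00 − 1) = max(0, 0.66) = 0.66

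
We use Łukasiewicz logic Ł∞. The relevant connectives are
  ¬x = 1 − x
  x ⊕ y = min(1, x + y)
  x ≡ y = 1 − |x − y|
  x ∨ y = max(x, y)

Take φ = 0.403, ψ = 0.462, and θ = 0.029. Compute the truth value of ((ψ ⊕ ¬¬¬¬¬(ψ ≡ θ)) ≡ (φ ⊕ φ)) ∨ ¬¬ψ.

0.911

ψ ≡ θ = 1 − |0.462 − 0.029| = 1 − 0.433 = 0.567
¬(ψ ≡ θ) = 1 − 0.567 = 0.433
¬¬(ψ ≡ θ) = 1 − 0.433 = 0.567
¬¬¬(ψ ≡ θ) = 1 − 0.567 = 0.433
¬¬¬¬(ψ ≡ θ) = 1 − 0.433 = 0.567
¬¬¬¬¬(ψ ≡ θ) = 1 − 0.567 = 0.433
ψ ⊕ ¬¬¬¬¬(ψ ≡ θ) = min(1, 0.462 + 0.433) = min(1, 0.895) = 0.895
φ ⊕ φ = min(1, 0.403 + 0.403) = min(1, 0.806) = 0.806
(ψ ⊕ ¬¬¬¬¬(ψ ≡ θ)) ≡ (φ ⊕ φ) = 1 − |0.895 − 0.806| = 1 − 0.089 = 0.911
¬ψ = 1 − 0.462 = 0.538
¬¬ψ = 1 − 0.538 = 0.462
((ψ ⊕ ¬¬¬¬¬(ψ ≡ θ)) ≡ (φ ⊕ φ)) ∨ ¬¬ψ = max(0.911, 0.462) = 0.911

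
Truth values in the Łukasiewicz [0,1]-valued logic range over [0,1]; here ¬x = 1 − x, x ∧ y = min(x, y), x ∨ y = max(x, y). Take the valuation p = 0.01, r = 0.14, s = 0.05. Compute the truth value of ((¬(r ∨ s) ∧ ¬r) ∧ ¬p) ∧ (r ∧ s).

0.05

r ∨ s = max(0.14, 0.05) = 0.14
¬(r ∨ s) = 1 − 0.14 = 0.86
¬r = 1 − 0.14 = 0.86
¬(r ∨ s) ∧ ¬r = min(0.86, 0.86) = 0.86
¬p = 1 − 0.01 = 0.99
(¬(r ∨ s) ∧ ¬r) ∧ ¬p = min(0.86, 0.99) = 0.86
r ∧ s = min(0.14, 0.05) = 0.05
((¬(r ∨ s) ∧ ¬r) ∧ ¬p) ∧ (r ∧ s) = min(0.86, 0.05) = 0.05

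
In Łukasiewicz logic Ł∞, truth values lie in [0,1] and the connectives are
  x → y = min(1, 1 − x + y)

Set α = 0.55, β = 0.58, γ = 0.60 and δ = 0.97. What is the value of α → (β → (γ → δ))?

1.00

γ → δ = min(1, 1 − 0.60 + 0.97) = min(1, 1.37) = 1.00
β → (γ → δ) = min(1, 1 − 0.58 + 1.00) = min(1, 1.42) = 1.00
α → (β → (γ → δ)) = min(1, 1 − 0.55 + 1.00) = min(1, 1.45) = 1.00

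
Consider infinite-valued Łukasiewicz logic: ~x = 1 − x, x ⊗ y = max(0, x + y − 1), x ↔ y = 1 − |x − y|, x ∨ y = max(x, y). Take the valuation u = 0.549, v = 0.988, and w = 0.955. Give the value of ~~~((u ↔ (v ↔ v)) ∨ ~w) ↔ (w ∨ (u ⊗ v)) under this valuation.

0.496

v ↔ v = 1 − |0.988 − 0.988| = 1 − 0.000 = 1.000
u ↔ (v ↔ v) = 1 − |0.549 − 1.000| = 1 − 0.451 = 0.549
~w = 1 − 0.955 = 0.045
(u ↔ (v ↔ v)) ∨ ~w = max(0.549, 0.045) = 0.549
~((u ↔ (v ↔ v)) ∨ ~w) = 1 − 0.549 = 0.451
~~((u ↔ (v ↔ v)) ∨ ~w) = 1 − 0.451 = 0.549
~~~((u ↔ (v ↔ v)) ∨ ~w) = 1 − 0.549 = 0.451
u ⊗ v = max(0, 0.549 + 0.988 − 1) = max(0, 0.537) = 0.537
w ∨ (u ⊗ v) = max(0.955, 0.537) = 0.955
~~~((u ↔ (v ↔ v)) ∨ ~w) ↔ (w ∨ (u ⊗ v)) = 1 − |0.451 − 0.955| = 1 − 0.504 = 0.496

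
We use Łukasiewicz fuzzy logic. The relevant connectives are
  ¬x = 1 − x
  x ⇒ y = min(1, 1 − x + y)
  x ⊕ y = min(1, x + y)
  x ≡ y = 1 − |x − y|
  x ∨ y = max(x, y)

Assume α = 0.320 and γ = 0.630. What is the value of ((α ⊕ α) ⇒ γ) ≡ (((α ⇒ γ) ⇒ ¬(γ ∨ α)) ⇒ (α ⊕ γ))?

0.990

α ⊕ α = min(1, 0.320 + 0.320) = min(1, 0.640) = 0.640
(α ⊕ α) ⇒ γ = min(1, 1 − 0.640 + 0.630) = min(1, 0.990) = 0.990
α ⇒ γ = min(1, 1 − 0.320 + 0.630) = min(1, 1.310) = 1.000
γ ∨ α = max(0.630, 0.320) = 0.630
¬(γ ∨ α) = 1 − 0.630 = 0.370
(α ⇒ γ) ⇒ ¬(γ ∨ α) = min(1, 1 − 1.000 + 0.370) = min(1, 0.370) = 0.370
α ⊕ γ = min(1, 0.320 + 0.630) = min(1, 0.950) = 0.950
((α ⇒ γ) ⇒ ¬(γ ∨ α)) ⇒ (α ⊕ γ) = min(1, 1 − 0.370 + 0.950) = min(1, 1.580) = 1.000
((α ⊕ α) ⇒ γ) ≡ (((α ⇒ γ) ⇒ ¬(γ ∨ α)) ⇒ (α ⊕ γ)) = 1 − |0.990 − 1.000| = 1 − 0.010 = 0.990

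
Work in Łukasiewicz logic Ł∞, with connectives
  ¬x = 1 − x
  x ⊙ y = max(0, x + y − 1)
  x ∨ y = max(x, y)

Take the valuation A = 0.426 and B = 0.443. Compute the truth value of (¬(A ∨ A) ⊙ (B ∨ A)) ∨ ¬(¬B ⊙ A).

1.000

A ∨ A = max(0.426, 0.426) = 0.426
¬(A ∨ A) = 1 − 0.426 = 0.574
B ∨ A = max(0.443, 0.426) = 0.443
¬(A ∨ A) ⊙ (B ∨ A) = max(0, 0.574 + 0.443 − 1) = max(0, 0.017) = 0.017
¬B = 1 − 0.443 = 0.557
¬B ⊙ A = max(0, 0.557 + 0.426 − 1) = max(0, -0.017) = 0.000
¬(¬B ⊙ A) = 1 − 0.000 = 1.000
(¬(A ∨ A) ⊙ (B ∨ A)) ∨ ¬(¬B ⊙ A) = max(0.017, 1.000) = 1.000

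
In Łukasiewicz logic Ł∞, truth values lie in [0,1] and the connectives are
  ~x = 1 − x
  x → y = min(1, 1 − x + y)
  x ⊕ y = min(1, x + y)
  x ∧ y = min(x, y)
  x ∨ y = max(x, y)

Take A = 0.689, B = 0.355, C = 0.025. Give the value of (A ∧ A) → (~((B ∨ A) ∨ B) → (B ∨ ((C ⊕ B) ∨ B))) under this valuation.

A ∧ A = min(0.689, 0.689) = 0.689
B ∨ A = max(0.355, 0.689) = 0.689
(B ∨ A) ∨ B = max(0.689, 0.355) = 0.689
~((B ∨ A) ∨ B) = 1 − 0.689 = 0.311
C ⊕ B = min(1, 0.025 + 0.355) = min(1, 0.380) = 0.380
(C ⊕ B) ∨ B = max(0.380, 0.355) = 0.380
B ∨ ((C ⊕ B) ∨ B) = max(0.355, 0.380) = 0.380
~((B ∨ A) ∨ B) → (B ∨ ((C ⊕ B) ∨ B)) = min(1, 1 − 0.311 + 0.380) = min(1, 1.069) = 1.000
(A ∧ A) → (~((B ∨ A) ∨ B) → (B ∨ ((C ⊕ B) ∨ B))) = min(1, 1 − 0.689 + 1.000) = min(1, 1.311) = 1.000

1.000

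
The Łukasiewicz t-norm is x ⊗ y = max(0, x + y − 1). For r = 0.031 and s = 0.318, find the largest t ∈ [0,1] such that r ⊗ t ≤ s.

The residuum of the Łukasiewicz t-norm gives the supremum: min(1, 1 − 0.031 + 0.318).
1 − 0.031 + 0.318 = 1.287, so t = min(1, 1.287) = 1.000.
Check: 0.031 ⊗ 1.000 = max(0, 0.031) = 0.031 ≤ 0.318.

1.000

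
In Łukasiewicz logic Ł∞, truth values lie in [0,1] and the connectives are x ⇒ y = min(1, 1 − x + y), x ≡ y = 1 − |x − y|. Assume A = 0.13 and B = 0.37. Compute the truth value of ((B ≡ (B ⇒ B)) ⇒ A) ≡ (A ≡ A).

0.76

B ⇒ B = min(1, 1 − 0.37 + 0.37) = min(1, 1.00) = 1.00
B ≡ (B ⇒ B) = 1 − |0.37 − 1.00| = 1 − 0.63 = 0.37
(B ≡ (B ⇒ B)) ⇒ A = min(1, 1 − 0.37 + 0.13) = min(1, 0.76) = 0.76
A ≡ A = 1 − |0.13 − 0.13| = 1 − 0.00 = 1.00
((B ≡ (B ⇒ B)) ⇒ A) ≡ (A ≡ A) = 1 − |0.76 − 1.00| = 1 − 0.24 = 0.76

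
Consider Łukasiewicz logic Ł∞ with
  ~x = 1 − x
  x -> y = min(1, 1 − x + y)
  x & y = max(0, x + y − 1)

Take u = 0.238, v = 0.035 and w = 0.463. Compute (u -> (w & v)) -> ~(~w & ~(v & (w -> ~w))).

0.736

w & v = max(0, 0.463 + 0.035 − 1) = max(0, -0.502) = 0.000
u -> (w & v) = min(1, 1 − 0.238 + 0.000) = min(1, 0.762) = 0.762
~w = 1 − 0.463 = 0.537
w -> ~w = min(1, 1 − 0.463 + 0.537) = min(1, 1.074) = 1.000
v & (w -> ~w) = max(0, 0.035 + 1.000 − 1) = max(0, 0.035) = 0.035
~(v & (w -> ~w)) = 1 − 0.035 = 0.965
~w & ~(v & (w -> ~w)) = max(0, 0.537 + 0.965 − 1) = max(0, 0.502) = 0.502
~(~w & ~(v & (w -> ~w))) = 1 − 0.502 = 0.498
(u -> (w & v)) -> ~(~w & ~(v & (w -> ~w))) = min(1, 1 − 0.762 + 0.498) = min(1, 0.736) = 0.736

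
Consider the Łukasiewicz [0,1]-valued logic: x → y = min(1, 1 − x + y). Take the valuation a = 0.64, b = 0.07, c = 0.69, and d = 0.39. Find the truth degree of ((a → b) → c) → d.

a → b = min(1, 1 − 0.64 + 0.07) = min(1, 0.43) = 0.43
(a → b) → c = min(1, 1 − 0.43 + 0.69) = min(1, 1.26) = 1.00
((a → b) → c) → d = min(1, 1 − 1.00 + 0.39) = min(1, 0.39) = 0.39

0.39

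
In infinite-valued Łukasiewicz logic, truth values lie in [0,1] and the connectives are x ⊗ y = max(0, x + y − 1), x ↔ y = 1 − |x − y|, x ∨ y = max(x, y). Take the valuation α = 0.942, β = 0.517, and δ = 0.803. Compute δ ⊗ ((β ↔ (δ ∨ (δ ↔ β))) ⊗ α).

δ ↔ β = 1 − |0.803 − 0.517| = 1 − 0.286 = 0.714
δ ∨ (δ ↔ β) = max(0.803, 0.714) = 0.803
β ↔ (δ ∨ (δ ↔ β)) = 1 − |0.517 − 0.803| = 1 − 0.286 = 0.714
(β ↔ (δ ∨ (δ ↔ β))) ⊗ α = max(0, 0.714 + 0.942 − 1) = max(0, 0.656) = 0.656
δ ⊗ ((β ↔ (δ ∨ (δ ↔ β))) ⊗ α) = max(0, 0.803 + 0.656 − 1) = max(0, 0.459) = 0.459

0.459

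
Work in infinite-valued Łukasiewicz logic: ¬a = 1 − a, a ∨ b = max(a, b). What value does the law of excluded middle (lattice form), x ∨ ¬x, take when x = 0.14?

¬x = 1 − 0.14 = 0.86
x ∨ ¬x = max(0.14, 0.86) = 0.86
(The value 0.86 < 1 shows this instance is not satisfied; not a Ł∞-tautology — its value is max(a, 1−a).)

0.86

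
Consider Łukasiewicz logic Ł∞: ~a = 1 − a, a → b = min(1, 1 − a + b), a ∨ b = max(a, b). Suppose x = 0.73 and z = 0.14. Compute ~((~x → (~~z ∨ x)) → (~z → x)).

~x = 1 − 0.73 = 0.27
~z = 1 − 0.14 = 0.86
~~z = 1 − 0.86 = 0.14
~~z ∨ x = max(0.14, 0.73) = 0.73
~x → (~~z ∨ x) = min(1, 1 − 0.27 + 0.73) = min(1, 1.46) = 1.00
~z → x = min(1, 1 − 0.86 + 0.73) = min(1, 0.87) = 0.87
(~x → (~~z ∨ x)) → (~z → x) = min(1, 1 − 1.00 + 0.87) = min(1, 0.87) = 0.87
~((~x → (~~z ∨ x)) → (~z → x)) = 1 − 0.87 = 0.13

0.13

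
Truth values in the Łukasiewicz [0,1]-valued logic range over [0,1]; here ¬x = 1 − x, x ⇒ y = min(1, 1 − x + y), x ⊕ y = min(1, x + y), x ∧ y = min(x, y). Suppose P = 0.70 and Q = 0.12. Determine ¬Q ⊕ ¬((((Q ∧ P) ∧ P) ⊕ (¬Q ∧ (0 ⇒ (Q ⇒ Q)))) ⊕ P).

¬Q = 1 − 0.12 = 0.88
Q ∧ P = min(0.12, 0.70) = 0.12
(Q ∧ P) ∧ P = min(0.12, 0.70) = 0.12
Q ⇒ Q = min(1, 1 − 0.12 + 0.12) = min(1, 1.00) = 1.00
0 ⇒ (Q ⇒ Q) = min(1, 1 − 0.00 + 1.00) = min(1, 2.00) = 1.00
¬Q ∧ (0 ⇒ (Q ⇒ Q)) = min(0.88, 1.00) = 0.88
((Q ∧ P) ∧ P) ⊕ (¬Q ∧ (0 ⇒ (Q ⇒ Q))) = min(1, 0.12 + 0.88) = min(1, 1.00) = 1.00
(((Q ∧ P) ∧ P) ⊕ (¬Q ∧ (0 ⇒ (Q ⇒ Q)))) ⊕ P = min(1, 1.00 + 0.70) = min(1, 1.70) = 1.00
¬((((Q ∧ P) ∧ P) ⊕ (¬Q ∧ (0 ⇒ (Q ⇒ Q)))) ⊕ P) = 1 − 1.00 = 0.00
¬Q ⊕ ¬((((Q ∧ P) ∧ P) ⊕ (¬Q ∧ (0 ⇒ (Q ⇒ Q)))) ⊕ P) = min(1, 0.88 + 0.00) = min(1, 0.88) = 0.88

0.88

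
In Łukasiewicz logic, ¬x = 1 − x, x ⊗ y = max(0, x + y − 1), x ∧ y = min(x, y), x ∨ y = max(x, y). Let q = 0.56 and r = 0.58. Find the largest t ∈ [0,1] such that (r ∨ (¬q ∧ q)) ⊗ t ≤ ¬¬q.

¬q = 1 − 0.56 = 0.44
¬q ∧ q = min(0.44, 0.56) = 0.44
r ∨ (¬q ∧ q) = max(0.58, 0.44) = 0.58
So the left factor is r ∨ (¬q ∧ q) = 0.58.
¬¬q = 1 − 0.44 = 0.56
So the right-hand bound is ¬¬q = 0.56.
The residuum of the Łukasiewicz t-norm gives the supremum: min(1, 1 − 0.58 + 0.56).
1 − 0.58 + 0.56 = 0.98, so t = min(1, 0.98) = 0.98.
Check: 0.58 ⊗ 0.98 = max(0, 0.56) = 0.56 ≤ 0.56.

0.98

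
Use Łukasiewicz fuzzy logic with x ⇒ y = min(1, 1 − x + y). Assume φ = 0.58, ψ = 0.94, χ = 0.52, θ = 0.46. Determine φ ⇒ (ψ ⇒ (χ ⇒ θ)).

χ ⇒ θ = min(1, 1 − 0.52 + 0.46) = min(1, 0.94) = 0.94
ψ ⇒ (χ ⇒ θ) = min(1, 1 − 0.94 + 0.94) = min(1, 1.00) = 1.00
φ ⇒ (ψ ⇒ (χ ⇒ θ)) = min(1, 1 − 0.58 + 1.00) = min(1, 1.42) = 1.00

1.00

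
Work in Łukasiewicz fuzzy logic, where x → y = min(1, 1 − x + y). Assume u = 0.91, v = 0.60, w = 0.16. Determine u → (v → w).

v → w = min(1, 1 − 0.60 + 0.16) = min(1, 0.56) = 0.56
u → (v → w) = min(1, 1 − 0.91 + 0.56) = min(1, 0.65) = 0.65

0.65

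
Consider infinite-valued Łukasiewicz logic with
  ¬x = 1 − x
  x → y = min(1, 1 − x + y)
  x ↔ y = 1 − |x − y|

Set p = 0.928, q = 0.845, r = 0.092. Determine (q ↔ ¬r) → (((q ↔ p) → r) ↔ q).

0.393

¬r = 1 − 0.092 = 0.908
q ↔ ¬r = 1 − |0.845 − 0.908| = 1 − 0.063 = 0.937
q ↔ p = 1 − |0.845 − 0.928| = 1 − 0.083 = 0.917
(q ↔ p) → r = min(1, 1 − 0.917 + 0.092) = min(1, 0.175) = 0.175
((q ↔ p) → r) ↔ q = 1 − |0.175 − 0.845| = 1 − 0.670 = 0.330
(q ↔ ¬r) → (((q ↔ p) → r) ↔ q) = min(1, 1 − 0.937 + 0.330) = min(1, 0.393) = 0.393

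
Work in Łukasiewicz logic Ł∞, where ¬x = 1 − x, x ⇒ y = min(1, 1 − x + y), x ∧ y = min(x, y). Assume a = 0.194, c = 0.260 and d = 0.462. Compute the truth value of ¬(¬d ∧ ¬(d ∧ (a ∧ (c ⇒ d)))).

¬d = 1 − 0.462 = 0.538
c ⇒ d = min(1, 1 − 0.260 + 0.462) = min(1, 1.202) = 1.000
a ∧ (c ⇒ d) = min(0.194, 1.000) = 0.194
d ∧ (a ∧ (c ⇒ d)) = min(0.462, 0.194) = 0.194
¬(d ∧ (a ∧ (c ⇒ d))) = 1 − 0.194 = 0.806
¬d ∧ ¬(d ∧ (a ∧ (c ⇒ d))) = min(0.538, 0.806) = 0.538
¬(¬d ∧ ¬(d ∧ (a ∧ (c ⇒ d)))) = 1 − 0.538 = 0.462

0.462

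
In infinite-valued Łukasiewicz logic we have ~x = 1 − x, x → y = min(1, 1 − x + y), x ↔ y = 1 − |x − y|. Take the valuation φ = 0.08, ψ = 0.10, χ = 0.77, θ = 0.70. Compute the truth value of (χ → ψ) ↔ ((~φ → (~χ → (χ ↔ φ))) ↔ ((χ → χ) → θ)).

0.63

χ → ψ = min(1, 1 − 0.77 + 0.10) = min(1, 0.33) = 0.33
~φ = 1 − 0.08 = 0.92
~χ = 1 − 0.77 = 0.23
χ ↔ φ = 1 − |0.77 − 0.08| = 1 − 0.69 = 0.31
~χ → (χ ↔ φ) = min(1, 1 − 0.23 + 0.31) = min(1, 1.08) = 1.00
~φ → (~χ → (χ ↔ φ)) = min(1, 1 − 0.92 + 1.00) = min(1, 1.08) = 1.00
χ → χ = min(1, 1 − 0.77 + 0.77) = min(1, 1.00) = 1.00
(χ → χ) → θ = min(1, 1 − 1.00 + 0.70) = min(1, 0.70) = 0.70
(~φ → (~χ → (χ ↔ φ))) ↔ ((χ → χ) → θ) = 1 − |1.00 − 0.70| = 1 − 0.30 = 0.70
(χ → ψ) ↔ ((~φ → (~χ → (χ ↔ φ))) ↔ ((χ → χ) → θ)) = 1 − |0.33 − 0.70| = 1 − 0.37 = 0.63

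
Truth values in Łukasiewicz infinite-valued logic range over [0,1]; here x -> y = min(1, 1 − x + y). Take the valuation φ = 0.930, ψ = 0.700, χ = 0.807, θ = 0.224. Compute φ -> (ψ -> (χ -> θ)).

0.787

χ -> θ = min(1, 1 − 0.807 + 0.224) = min(1, 0.417) = 0.417
ψ -> (χ -> θ) = min(1, 1 − 0.700 + 0.417) = min(1, 0.717) = 0.717
φ -> (ψ -> (χ -> θ)) = min(1, 1 − 0.930 + 0.717) = min(1, 0.787) = 0.787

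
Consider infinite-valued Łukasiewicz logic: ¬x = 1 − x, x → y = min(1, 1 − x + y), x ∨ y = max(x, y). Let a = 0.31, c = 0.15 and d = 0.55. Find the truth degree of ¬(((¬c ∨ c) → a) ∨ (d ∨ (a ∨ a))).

¬c = 1 − 0.15 = 0.85
¬c ∨ c = max(0.85, 0.15) = 0.85
(¬c ∨ c) → a = min(1, 1 − 0.85 + 0.31) = min(1, 0.46) = 0.46
a ∨ a = max(0.31, 0.31) = 0.31
d ∨ (a ∨ a) = max(0.55, 0.31) = 0.55
((¬c ∨ c) → a) ∨ (d ∨ (a ∨ a)) = max(0.46, 0.55) = 0.55
¬(((¬c ∨ c) → a) ∨ (d ∨ (a ∨ a))) = 1 − 0.55 = 0.45

0.45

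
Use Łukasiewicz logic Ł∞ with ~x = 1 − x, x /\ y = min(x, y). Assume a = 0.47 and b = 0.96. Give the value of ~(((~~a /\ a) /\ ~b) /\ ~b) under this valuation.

0.96

~a = 1 − 0.47 = 0.53
~~a = 1 − 0.53 = 0.47
~~a /\ a = min(0.47, 0.47) = 0.47
~b = 1 − 0.96 = 0.04
(~~a /\ a) /\ ~b = min(0.47, 0.04) = 0.04
((~~a /\ a) /\ ~b) /\ ~b = min(0.04, 0.04) = 0.04
~(((~~a /\ a) /\ ~b) /\ ~b) = 1 − 0.04 = 0.96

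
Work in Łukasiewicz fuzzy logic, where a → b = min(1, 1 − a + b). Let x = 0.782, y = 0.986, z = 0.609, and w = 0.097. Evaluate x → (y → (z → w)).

0.720

z → w = min(1, 1 − 0.609 + 0.097) = min(1, 0.488) = 0.488
y → (z → w) = min(1, 1 − 0.986 + 0.488) = min(1, 0.502) = 0.502
x → (y → (z → w)) = min(1, 1 − 0.782 + 0.502) = min(1, 0.720) = 0.720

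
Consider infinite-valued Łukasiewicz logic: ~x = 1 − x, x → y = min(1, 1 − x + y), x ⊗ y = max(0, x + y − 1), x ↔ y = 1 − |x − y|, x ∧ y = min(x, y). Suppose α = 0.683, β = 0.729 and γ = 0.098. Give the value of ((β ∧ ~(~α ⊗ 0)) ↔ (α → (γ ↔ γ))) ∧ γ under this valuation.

0.098

~α = 1 − 0.683 = 0.317
~α ⊗ 0 = max(0, 0.317 + 0.000 − 1) = max(0, -0.683) = 0.000
~(~α ⊗ 0) = 1 − 0.000 = 1.000
β ∧ ~(~α ⊗ 0) = min(0.729, 1.000) = 0.729
γ ↔ γ = 1 − |0.098 − 0.098| = 1 − 0.000 = 1.000
α → (γ ↔ γ) = min(1, 1 − 0.683 + 1.000) = min(1, 1.317) = 1.000
(β ∧ ~(~α ⊗ 0)) ↔ (α → (γ ↔ γ)) = 1 − |0.729 − 1.000| = 1 − 0.271 = 0.729
((β ∧ ~(~α ⊗ 0)) ↔ (α → (γ ↔ γ))) ∧ γ = min(0.729, 0.098) = 0.098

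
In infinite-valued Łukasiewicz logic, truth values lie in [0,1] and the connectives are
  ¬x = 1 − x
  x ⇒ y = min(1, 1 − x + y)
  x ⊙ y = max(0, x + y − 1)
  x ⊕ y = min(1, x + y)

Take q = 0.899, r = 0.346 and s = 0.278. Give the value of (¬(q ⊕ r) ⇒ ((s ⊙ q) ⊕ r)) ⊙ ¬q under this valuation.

0.101

q ⊕ r = min(1, 0.899 + 0.346) = min(1, 1.245) = 1.000
¬(q ⊕ r) = 1 − 1.000 = 0.000
s ⊙ q = max(0, 0.278 + 0.899 − 1) = max(0, 0.177) = 0.177
(s ⊙ q) ⊕ r = min(1, 0.177 + 0.346) = min(1, 0.523) = 0.523
¬(q ⊕ r) ⇒ ((s ⊙ q) ⊕ r) = min(1, 1 − 0.000 + 0.523) = min(1, 1.523) = 1.000
¬q = 1 − 0.899 = 0.101
(¬(q ⊕ r) ⇒ ((s ⊙ q) ⊕ r)) ⊙ ¬q = max(0, 1.000 + 0.101 − 1) = max(0, 0.101) = 0.101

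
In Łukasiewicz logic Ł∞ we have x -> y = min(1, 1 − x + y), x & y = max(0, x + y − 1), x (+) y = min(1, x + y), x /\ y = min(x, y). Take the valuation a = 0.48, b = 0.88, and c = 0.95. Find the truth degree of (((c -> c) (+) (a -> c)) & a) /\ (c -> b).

c -> c = min(1, 1 − 0.95 + 0.95) = min(1, 1.00) = 1.00
a -> c = min(1, 1 − 0.48 + 0.95) = min(1, 1.47) = 1.00
(c -> c) (+) (a -> c) = min(1, 1.00 + 1.00) = min(1, 2.00) = 1.00
((c -> c) (+) (a -> c)) & a = max(0, 1.00 + 0.48 − 1) = max(0, 0.48) = 0.48
c -> b = min(1, 1 − 0.95 + 0.88) = min(1, 0.93) = 0.93
(((c -> c) (+) (a -> c)) & a) /\ (c -> b) = min(0.48, 0.93) = 0.48

0.48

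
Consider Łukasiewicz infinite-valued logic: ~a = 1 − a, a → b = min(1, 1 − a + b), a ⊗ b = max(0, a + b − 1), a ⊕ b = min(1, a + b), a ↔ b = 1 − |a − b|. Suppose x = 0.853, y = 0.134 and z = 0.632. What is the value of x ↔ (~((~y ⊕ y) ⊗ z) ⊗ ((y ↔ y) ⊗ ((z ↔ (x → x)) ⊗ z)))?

0.147

~y = 1 − 0.134 = 0.866
~y ⊕ y = min(1, 0.866 + 0.134) = min(1, 1.000) = 1.000
(~y ⊕ y) ⊗ z = max(0, 1.000 + 0.632 − 1) = max(0, 0.632) = 0.632
~((~y ⊕ y) ⊗ z) = 1 − 0.632 = 0.368
y ↔ y = 1 − |0.134 − 0.134| = 1 − 0.000 = 1.000
x → x = min(1, 1 − 0.853 + 0.853) = min(1, 1.000) = 1.000
z ↔ (x → x) = 1 − |0.632 − 1.000| = 1 − 0.368 = 0.632
(z ↔ (x → x)) ⊗ z = max(0, 0.632 + 0.632 − 1) = max(0, 0.264) = 0.264
(y ↔ y) ⊗ ((z ↔ (x → x)) ⊗ z) = max(0, 1.000 + 0.264 − 1) = max(0, 0.264) = 0.264
~((~y ⊕ y) ⊗ z) ⊗ ((y ↔ y) ⊗ ((z ↔ (x → x)) ⊗ z)) = max(0, 0.368 + 0.264 − 1) = max(0, -0.368) = 0.000
x ↔ (~((~y ⊕ y) ⊗ z) ⊗ ((y ↔ y) ⊗ ((z ↔ (x → x)) ⊗ z))) = 1 − |0.853 − 0.000| = 1 − 0.853 = 0.147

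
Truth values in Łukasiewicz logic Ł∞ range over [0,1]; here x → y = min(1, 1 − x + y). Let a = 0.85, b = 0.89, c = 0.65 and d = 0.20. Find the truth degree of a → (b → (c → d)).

c → d = min(1, 1 − 0.65 + 0.20) = min(1, 0.55) = 0.55
b → (c → d) = min(1, 1 − 0.89 + 0.55) = min(1, 0.66) = 0.66
a → (b → (c → d)) = min(1, 1 − 0.85 + 0.66) = min(1, 0.81) = 0.81

0.81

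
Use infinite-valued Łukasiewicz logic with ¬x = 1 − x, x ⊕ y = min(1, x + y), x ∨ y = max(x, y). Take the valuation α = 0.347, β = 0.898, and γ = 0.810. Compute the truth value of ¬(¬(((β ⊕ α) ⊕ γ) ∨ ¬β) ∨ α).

0.653

β ⊕ α = min(1, 0.898 + 0.347) = min(1, 1.245) = 1.000
(β ⊕ α) ⊕ γ = min(1, 1.000 + 0.810) = min(1, 1.810) = 1.000
¬β = 1 − 0.898 = 0.102
((β ⊕ α) ⊕ γ) ∨ ¬β = max(1.000, 0.102) = 1.000
¬(((β ⊕ α) ⊕ γ) ∨ ¬β) = 1 − 1.000 = 0.000
¬(((β ⊕ α) ⊕ γ) ∨ ¬β) ∨ α = max(0.000, 0.347) = 0.347
¬(¬(((β ⊕ α) ⊕ γ) ∨ ¬β) ∨ α) = 1 − 0.347 = 0.653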